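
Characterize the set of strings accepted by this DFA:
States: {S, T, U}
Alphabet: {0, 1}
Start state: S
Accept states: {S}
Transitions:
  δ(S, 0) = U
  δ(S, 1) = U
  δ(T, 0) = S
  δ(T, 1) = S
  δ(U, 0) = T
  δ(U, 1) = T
Testing a few strings:
  '0' → reject
  '110' → accept
  '1' → reject
  '00' → reject
State roles: S=length ≡ 0 (mod 3); T=length ≡ 2 (mod 3); U=length ≡ 1 (mod 3)
All binary strings whose length is a multiple of 3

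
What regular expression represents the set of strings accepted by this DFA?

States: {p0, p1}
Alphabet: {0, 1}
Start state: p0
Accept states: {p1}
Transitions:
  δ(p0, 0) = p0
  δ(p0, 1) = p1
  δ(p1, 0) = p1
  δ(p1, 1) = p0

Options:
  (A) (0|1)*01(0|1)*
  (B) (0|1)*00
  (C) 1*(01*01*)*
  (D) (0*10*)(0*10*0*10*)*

Check each option against the DFA on short strings; one disagreement eliminates an option:
  (A) (0|1)*01(0|1)*: on '1' the DFA goes p0 → p1 and accepts (p1 ∈ Accept), but the regex does not match it → eliminate
  (B) (0|1)*00: on '1' the DFA goes p0 → p1 and accepts (p1 ∈ Accept), but the regex does not match it → eliminate
  (C) 1*(01*01*)*: on ε the DFA stays in p0 and rejects (p0 ∉ Accept), but the regex matches it → eliminate
  (D) (0*10*)(0*10*0*10*)*: agrees with the DFA on every string of length ≤ 6
Only (D) is consistent with the DFA.
(D) (0*10*)(0*10*0*10*)*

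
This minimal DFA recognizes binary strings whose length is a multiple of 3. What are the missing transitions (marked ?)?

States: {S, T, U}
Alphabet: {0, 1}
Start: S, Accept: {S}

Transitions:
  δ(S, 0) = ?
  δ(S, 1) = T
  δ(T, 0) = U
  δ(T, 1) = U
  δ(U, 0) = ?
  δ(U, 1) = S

From the language and accept set, identify what each state tracks — S: length ≡ 0 (mod 3); T: length ≡ 1 (mod 3); U: length ≡ 2 (mod 3).
Each missing δ(q, a) is the state matching the new tracked value after reading a.
δ(S, 0) = T; δ(U, 0) = S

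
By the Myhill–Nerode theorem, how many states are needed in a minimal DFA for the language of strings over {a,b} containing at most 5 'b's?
By Myhill–Nerode, count the distinguishable equivalence classes: 7 classes — having seen 0, 1, …, 5, or >5 copies of 'b'; counts 0 through 5 are accepting and >5 is dead.
7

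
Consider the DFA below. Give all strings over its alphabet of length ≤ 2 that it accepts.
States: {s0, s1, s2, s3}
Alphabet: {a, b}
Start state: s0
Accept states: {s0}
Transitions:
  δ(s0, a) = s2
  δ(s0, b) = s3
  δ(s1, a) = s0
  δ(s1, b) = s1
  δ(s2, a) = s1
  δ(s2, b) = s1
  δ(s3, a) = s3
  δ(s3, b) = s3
ε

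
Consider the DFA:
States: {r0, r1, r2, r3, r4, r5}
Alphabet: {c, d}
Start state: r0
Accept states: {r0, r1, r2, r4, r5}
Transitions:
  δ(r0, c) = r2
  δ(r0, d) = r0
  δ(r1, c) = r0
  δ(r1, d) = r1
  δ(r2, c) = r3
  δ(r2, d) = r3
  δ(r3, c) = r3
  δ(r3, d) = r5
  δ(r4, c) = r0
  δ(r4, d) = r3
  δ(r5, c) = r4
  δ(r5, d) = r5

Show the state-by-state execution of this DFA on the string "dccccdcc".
read 'd': r0 → r0
  read 'c': r0 → r2
  read 'c': r2 → r3
  read 'c': r3 → r3
  read 'c': r3 → r3
  read 'd': r3 → r5
  read 'c': r5 → r4
  read 'c': r4 → r0
r0 -> r0 -> r2 -> r3 -> r3 -> r3 -> r5 -> r4 -> r0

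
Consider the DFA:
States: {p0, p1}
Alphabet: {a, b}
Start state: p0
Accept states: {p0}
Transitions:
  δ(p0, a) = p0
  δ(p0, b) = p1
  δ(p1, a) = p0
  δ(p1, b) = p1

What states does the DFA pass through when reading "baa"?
read 'b': p0 → p1
  read 'a': p1 → p0
  read 'a': p0 → p0
p0 -> p1 -> p0 -> p0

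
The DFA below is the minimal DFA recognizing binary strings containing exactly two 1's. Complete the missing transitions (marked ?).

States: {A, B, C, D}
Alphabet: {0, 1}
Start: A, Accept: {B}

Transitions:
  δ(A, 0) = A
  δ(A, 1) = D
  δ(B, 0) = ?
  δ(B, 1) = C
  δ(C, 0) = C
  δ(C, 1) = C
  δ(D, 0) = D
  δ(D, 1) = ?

From the language and accept set, identify what each state tracks — A: zero 1's; B: two 1's; C: ≥ three 1's (dead); D: one 1.
Each missing δ(q, a) is the state matching the new tracked value after reading a.
δ(B, 0) = B; δ(D, 1) = B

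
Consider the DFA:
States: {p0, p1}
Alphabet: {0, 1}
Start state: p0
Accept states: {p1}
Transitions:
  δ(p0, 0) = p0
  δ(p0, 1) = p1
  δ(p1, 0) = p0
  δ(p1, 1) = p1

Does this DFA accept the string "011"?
Processing string "011":
  p0 --0--> p0
  p0 --1--> p1
  p1 --1--> p1
Final state: p1
Accept states: {p1}
Yes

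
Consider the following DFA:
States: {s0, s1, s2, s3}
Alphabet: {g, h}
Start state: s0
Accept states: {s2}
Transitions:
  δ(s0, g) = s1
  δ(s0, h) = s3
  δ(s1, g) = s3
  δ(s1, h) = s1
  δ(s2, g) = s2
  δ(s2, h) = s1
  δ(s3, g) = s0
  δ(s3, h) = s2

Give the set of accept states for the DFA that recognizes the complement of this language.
Complement accept states = All states \ Original accept states
= {s0, s1, s2, s3} \ {s2}
{s0, s1, s3}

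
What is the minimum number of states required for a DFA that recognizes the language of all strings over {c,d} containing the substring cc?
By Myhill–Nerode, count the distinguishable equivalence classes: 3 classes — one per longest suffix of the input that is a prefix of 'cc' (lengths 0 through 1), plus an absorbing 'already seen cc' class.
3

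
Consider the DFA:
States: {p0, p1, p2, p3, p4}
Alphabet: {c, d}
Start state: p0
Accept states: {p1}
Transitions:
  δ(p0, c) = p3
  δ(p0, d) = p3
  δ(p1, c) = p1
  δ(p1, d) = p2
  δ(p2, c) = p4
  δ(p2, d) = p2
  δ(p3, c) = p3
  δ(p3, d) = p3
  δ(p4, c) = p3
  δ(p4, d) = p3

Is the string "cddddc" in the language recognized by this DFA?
Processing string "cddddc":
  p0 --c--> p3
  p3 --d--> p3
  p3 --d--> p3
  p3 --d--> p3
  p3 --d--> p3
  p3 --c--> p3
Final state: p3
Accept states: {p1}
No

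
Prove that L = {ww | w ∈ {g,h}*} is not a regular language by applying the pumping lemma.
Assume L is regular with pumping length p. Idea: pumping the leading g-block breaks the equality of the two halves.
Choose s = g^p h g^p h ∈ L (with w = g^p h). |s| = 2p+2 ≥ p. By the pumping lemma, s = xyz with |xy| ≤ p, |y| > 0, so y = g^k with k ≥ 1, in the first g-block. Then xy²z = g^(p+k) h g^p h, of length 2p+2+k. If k is odd this length is odd, so it cannot be of the form ww. If k is even, each half has length p+1+k/2 ≤ p+k, so the first half lies entirely inside the leading g-block and contains no h, while the second half ends in h; the halves differ. Either way xy²z ∉ L.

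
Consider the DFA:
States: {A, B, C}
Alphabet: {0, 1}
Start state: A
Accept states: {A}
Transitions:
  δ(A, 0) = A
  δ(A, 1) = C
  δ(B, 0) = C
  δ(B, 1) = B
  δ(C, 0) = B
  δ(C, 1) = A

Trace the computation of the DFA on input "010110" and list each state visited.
read '0': A → A
  read '1': A → C
  read '0': C → B
  read '1': B → B
  read '1': B → B
  read '0': B → C
A -> A -> C -> B -> B -> B -> C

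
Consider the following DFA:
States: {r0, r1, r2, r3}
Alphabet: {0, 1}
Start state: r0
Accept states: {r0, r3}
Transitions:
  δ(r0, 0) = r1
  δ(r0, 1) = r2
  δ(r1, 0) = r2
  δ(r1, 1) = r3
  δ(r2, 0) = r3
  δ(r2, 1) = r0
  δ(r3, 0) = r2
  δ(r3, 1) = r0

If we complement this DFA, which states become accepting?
Complement accept states = All states \ Original accept states
= {r0, r1, r2, r3} \ {r0, r3}
{r1, r2}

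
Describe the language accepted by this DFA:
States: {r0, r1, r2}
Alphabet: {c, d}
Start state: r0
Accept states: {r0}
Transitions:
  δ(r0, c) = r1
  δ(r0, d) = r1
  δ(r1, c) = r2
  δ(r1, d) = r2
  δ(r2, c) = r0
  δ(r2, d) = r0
Testing a few strings:
  'cdc' → accept
  'dddc' → reject
  'd' → reject
  'cdd' → accept
State roles: r0=length ≡ 0 (mod 3); r1=length ≡ 1 (mod 3); r2=length ≡ 2 (mod 3)
All strings over {c,d} whose length is a multiple of 3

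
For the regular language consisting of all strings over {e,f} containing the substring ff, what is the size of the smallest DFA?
By Myhill–Nerode, count the distinguishable equivalence classes: three classes — no progress / one trailing f / ff seen.
3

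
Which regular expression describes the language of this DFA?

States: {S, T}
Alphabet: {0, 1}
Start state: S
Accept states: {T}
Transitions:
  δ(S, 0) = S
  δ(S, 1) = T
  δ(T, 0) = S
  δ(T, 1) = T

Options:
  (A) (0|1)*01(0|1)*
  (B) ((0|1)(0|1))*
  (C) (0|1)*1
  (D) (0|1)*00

Check each option against the DFA on short strings; one disagreement eliminates an option:
  (A) (0|1)*01(0|1)*: on '1' the DFA goes S → T and accepts (T ∈ Accept), but the regex does not match it → eliminate
  (B) ((0|1)(0|1))*: on ε the DFA stays in S and rejects (S ∉ Accept), but the regex matches it → eliminate
  (C) (0|1)*1: agrees with the DFA on every string of length ≤ 6
  (D) (0|1)*00: on '1' the DFA goes S → T and accepts (T ∈ Accept), but the regex does not match it → eliminate
Only (C) is consistent with the DFA.
(C) (0|1)*1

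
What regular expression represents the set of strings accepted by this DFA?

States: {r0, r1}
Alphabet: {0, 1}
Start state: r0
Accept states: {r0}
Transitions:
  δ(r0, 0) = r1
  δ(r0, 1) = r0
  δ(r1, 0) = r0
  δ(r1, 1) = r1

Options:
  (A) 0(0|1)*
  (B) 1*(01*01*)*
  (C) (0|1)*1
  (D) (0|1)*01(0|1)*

Check each option against the DFA on short strings; one disagreement eliminates an option:
  (A) 0(0|1)*: on ε the DFA stays in r0 and accepts (r0 ∈ Accept), but the regex does not match it → eliminate
  (B) 1*(01*01*)*: agrees with the DFA on every string of length ≤ 6
  (C) (0|1)*1: on ε the DFA stays in r0 and accepts (r0 ∈ Accept), but the regex does not match it → eliminate
  (D) (0|1)*01(0|1)*: on ε the DFA stays in r0 and accepts (r0 ∈ Accept), but the regex does not match it → eliminate
Only (B) is consistent with the DFA.
(B) 1*(01*01*)*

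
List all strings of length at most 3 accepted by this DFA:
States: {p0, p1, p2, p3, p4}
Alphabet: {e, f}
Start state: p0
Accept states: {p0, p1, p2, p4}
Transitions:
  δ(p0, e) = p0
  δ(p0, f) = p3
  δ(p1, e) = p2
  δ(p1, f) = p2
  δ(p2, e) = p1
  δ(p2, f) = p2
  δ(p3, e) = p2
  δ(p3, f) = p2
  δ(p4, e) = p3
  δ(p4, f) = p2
ε, e, ee, fe, ff, eee, efe, eff, fee, fef, ffe, fff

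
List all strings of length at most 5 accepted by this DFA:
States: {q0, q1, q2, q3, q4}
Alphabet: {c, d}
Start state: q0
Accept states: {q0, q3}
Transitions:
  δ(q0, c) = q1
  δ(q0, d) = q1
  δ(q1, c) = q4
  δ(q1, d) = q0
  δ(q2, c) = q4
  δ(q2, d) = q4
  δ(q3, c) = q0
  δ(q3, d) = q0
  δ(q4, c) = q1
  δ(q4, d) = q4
ε, cd, dd, cccd, cdcd, cddd, dccd, ddcd, dddd, ccdcd, dcdcd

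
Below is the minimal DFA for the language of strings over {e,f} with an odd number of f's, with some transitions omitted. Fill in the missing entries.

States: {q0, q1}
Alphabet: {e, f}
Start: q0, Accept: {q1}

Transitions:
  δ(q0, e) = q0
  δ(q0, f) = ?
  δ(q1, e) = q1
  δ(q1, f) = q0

From the language and accept set, identify what each state tracks — q0: even number of f's so far; q1: odd number of f's so far.
Each missing δ(q, a) is the state matching the new tracked value after reading a.
δ(q0, f) = q1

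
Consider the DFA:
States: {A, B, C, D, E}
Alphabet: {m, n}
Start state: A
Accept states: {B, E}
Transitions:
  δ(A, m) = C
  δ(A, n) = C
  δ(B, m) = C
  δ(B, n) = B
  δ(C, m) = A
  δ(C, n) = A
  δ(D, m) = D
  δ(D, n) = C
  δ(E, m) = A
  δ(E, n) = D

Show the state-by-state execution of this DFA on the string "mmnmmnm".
read 'm': A → C
  read 'm': C → A
  read 'n': A → C
  read 'm': C → A
  read 'm': A → C
  read 'n': C → A
  read 'm': A → C
A -> C -> A -> C -> A -> C -> A -> C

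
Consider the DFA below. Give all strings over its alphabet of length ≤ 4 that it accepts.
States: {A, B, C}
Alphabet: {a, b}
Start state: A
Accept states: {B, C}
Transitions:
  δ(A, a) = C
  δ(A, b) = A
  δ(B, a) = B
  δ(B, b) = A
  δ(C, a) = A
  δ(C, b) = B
a, ab, ba, aaa, aba, bab, bba, aaab, aaba, abaa, abba, baaa, baba, bbab, bbba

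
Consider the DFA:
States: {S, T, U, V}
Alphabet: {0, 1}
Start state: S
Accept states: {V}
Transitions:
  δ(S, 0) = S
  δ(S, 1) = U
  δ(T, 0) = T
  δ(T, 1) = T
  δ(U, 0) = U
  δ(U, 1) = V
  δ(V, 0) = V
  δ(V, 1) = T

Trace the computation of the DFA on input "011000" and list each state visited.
read '0': S → S
  read '1': S → U
  read '1': U → V
  read '0': V → V
  read '0': V → V
  read '0': V → V
S -> S -> U -> V -> V -> V -> V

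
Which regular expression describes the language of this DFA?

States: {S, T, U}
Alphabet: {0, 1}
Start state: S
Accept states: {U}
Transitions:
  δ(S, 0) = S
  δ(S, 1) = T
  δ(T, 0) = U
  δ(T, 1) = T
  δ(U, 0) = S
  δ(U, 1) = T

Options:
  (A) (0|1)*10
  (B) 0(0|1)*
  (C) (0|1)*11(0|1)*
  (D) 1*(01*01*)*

Check each option against the DFA on short strings; one disagreement eliminates an option:
  (A) (0|1)*10: agrees with the DFA on every string of length ≤ 6
  (B) 0(0|1)*: on '0' the DFA goes S → S and rejects (S ∉ Accept), but the regex matches it → eliminate
  (C) (0|1)*11(0|1)*: on '10' the DFA goes S → T → U and accepts (U ∈ Accept), but the regex does not match it → eliminate
  (D) 1*(01*01*)*: on ε the DFA stays in S and rejects (S ∉ Accept), but the regex matches it → eliminate
Only (A) is consistent with the DFA.
(A) (0|1)*10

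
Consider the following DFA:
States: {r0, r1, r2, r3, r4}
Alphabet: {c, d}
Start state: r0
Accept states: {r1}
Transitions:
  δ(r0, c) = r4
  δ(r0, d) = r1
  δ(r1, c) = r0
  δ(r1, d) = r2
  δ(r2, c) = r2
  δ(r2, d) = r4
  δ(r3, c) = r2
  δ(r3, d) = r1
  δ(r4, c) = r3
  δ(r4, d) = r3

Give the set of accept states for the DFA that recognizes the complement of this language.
Complement accept states = All states \ Original accept states
= {r0, r1, r2, r3, r4} \ {r1}
{r0, r2, r3, r4}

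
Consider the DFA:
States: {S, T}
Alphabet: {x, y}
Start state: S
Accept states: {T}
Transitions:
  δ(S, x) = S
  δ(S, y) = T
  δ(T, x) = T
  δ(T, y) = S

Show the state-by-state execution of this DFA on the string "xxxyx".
read 'x': S → S
  read 'x': S → S
  read 'x': S → S
  read 'y': S → T
  read 'x': T → T
S -> S -> S -> S -> T -> T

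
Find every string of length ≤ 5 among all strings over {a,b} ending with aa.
aa, aaa, baa, aaaa, abaa, baaa, bbaa, aaaaa, aabaa, abaaa, abbaa, baaaa, babaa, bbaaa, bbbaa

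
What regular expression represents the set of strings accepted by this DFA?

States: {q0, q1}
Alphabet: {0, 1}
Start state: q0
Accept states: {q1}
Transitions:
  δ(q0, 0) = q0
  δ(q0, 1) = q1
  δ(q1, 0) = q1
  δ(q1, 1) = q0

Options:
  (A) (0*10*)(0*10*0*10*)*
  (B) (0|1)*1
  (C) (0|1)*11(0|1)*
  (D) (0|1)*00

Check each option against the DFA on short strings; one disagreement eliminates an option:
  (A) (0*10*)(0*10*0*10*)*: agrees with the DFA on every string of length ≤ 6
  (B) (0|1)*1: on '10' the DFA goes q0 → q1 → q1 and accepts (q1 ∈ Accept), but the regex does not match it → eliminate
  (C) (0|1)*11(0|1)*: on '1' the DFA goes q0 → q1 and accepts (q1 ∈ Accept), but the regex does not match it → eliminate
  (D) (0|1)*00: on '1' the DFA goes q0 → q1 and accepts (q1 ∈ Accept), but the regex does not match it → eliminate
Only (A) is consistent with the DFA.
(A) (0*10*)(0*10*0*10*)*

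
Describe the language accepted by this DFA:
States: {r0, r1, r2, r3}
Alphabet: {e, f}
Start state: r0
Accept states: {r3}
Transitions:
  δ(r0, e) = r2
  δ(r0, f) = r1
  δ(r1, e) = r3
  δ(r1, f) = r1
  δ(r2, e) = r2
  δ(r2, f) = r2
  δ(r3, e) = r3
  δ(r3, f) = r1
Testing a few strings:
  'f' → reject
  'e' → reject
  'ffe' → accept
  'fee' → accept
State roles: r0=no input read; r1=started with f, last symbol f; r2=started with e (dead); r3=started with f, last symbol e
All strings over {e,f} that start with f and end with e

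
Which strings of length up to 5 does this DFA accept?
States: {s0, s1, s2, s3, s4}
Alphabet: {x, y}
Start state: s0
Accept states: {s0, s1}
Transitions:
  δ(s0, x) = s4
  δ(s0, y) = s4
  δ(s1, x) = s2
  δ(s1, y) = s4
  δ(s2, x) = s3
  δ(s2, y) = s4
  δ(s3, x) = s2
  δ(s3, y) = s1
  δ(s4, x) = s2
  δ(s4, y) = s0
ε, xy, yy, xxxy, xxyy, xyxy, xyyy, yxxy, yxyy, yyxy, yyyy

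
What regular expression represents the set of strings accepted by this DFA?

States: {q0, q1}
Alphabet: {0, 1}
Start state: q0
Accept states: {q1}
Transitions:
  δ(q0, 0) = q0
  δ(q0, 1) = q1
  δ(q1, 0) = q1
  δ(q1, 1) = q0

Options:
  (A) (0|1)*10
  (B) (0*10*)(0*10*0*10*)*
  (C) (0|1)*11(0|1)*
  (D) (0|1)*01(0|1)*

Check each option against the DFA on short strings; one disagreement eliminates an option:
  (A) (0|1)*10: on '1' the DFA goes q0 → q1 and accepts (q1 ∈ Accept), but the regex does not match it → eliminate
  (B) (0*10*)(0*10*0*10*)*: agrees with the DFA on every string of length ≤ 6
  (C) (0|1)*11(0|1)*: on '1' the DFA goes q0 → q1 and accepts (q1 ∈ Accept), but the regex does not match it → eliminate
  (D) (0|1)*01(0|1)*: on '1' the DFA goes q0 → q1 and accepts (q1 ∈ Accept), but the regex does not match it → eliminate
Only (B) is consistent with the DFA.
(B) (0*10*)(0*10*0*10*)*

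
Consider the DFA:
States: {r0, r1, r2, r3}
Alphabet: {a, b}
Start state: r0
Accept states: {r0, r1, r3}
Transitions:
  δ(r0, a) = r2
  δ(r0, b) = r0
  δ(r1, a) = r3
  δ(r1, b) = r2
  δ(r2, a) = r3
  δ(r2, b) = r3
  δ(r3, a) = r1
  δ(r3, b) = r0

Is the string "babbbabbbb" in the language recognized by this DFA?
Processing string "babbbabbbb":
  r0 --b--> r0
  r0 --a--> r2
  r2 --b--> r3
  r3 --b--> r0
  r0 --b--> r0
  r0 --a--> r2
  r2 --b--> r3
  r3 --b--> r0
  r0 --b--> r0
  r0 --b--> r0
Final state: r0
Accept states: {r0, r1, r3}
Yes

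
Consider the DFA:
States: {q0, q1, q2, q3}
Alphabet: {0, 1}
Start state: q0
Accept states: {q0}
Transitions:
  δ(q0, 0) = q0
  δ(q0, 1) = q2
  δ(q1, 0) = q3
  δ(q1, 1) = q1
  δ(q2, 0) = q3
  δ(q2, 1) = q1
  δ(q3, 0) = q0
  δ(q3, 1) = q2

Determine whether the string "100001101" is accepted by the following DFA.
Processing string "100001101":
  q0 --1--> q2
  q2 --0--> q3
  q3 --0--> q0
  q0 --0--> q0
  q0 --0--> q0
  q0 --1--> q2
  q2 --1--> q1
  q1 --0--> q3
  q3 --1--> q2
Final state: q2
Accept states: {q0}
No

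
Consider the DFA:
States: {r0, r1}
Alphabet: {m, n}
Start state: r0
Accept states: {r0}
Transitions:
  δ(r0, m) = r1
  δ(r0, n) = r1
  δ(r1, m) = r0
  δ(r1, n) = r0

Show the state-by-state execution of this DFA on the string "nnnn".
read 'n': r0 → r1
  read 'n': r1 → r0
  read 'n': r0 → r1
  read 'n': r1 → r0
r0 -> r1 -> r0 -> r1 -> r0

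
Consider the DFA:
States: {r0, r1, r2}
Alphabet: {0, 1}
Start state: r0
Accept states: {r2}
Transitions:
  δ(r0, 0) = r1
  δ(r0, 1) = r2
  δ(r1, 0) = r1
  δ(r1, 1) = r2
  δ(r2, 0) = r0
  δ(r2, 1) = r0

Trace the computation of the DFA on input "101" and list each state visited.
read '1': r0 → r2
  read '0': r2 → r0
  read '1': r0 → r2
r0 -> r2 -> r0 -> r2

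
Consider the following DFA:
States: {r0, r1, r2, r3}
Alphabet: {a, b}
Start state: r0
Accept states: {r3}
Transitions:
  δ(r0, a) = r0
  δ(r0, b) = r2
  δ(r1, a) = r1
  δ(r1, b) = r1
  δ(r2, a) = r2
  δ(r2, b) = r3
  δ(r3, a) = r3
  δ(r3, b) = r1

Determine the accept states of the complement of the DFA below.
Complement accept states = All states \ Original accept states
= {r0, r1, r2, r3} \ {r3}
{r0, r1, r2}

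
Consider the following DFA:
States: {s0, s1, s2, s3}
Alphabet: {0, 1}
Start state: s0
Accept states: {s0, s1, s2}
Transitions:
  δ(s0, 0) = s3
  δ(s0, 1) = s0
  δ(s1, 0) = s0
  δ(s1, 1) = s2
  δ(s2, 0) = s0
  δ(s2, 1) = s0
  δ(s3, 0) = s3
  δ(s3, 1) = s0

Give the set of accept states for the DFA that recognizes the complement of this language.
Complement accept states = All states \ Original accept states
= {s0, s1, s2, s3} \ {s0, s1, s2}
{s3}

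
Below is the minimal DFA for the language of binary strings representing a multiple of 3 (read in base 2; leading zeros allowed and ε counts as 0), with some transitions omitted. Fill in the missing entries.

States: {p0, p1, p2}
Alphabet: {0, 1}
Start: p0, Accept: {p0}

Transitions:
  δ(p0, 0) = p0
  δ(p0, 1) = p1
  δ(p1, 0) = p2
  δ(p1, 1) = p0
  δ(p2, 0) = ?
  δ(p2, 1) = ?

From the language and accept set, identify what each state tracks — p0: value ≡ 0 (mod 3); p1: value ≡ 1 (mod 3); p2: value ≡ 2 (mod 3).
Each missing δ(q, a) is the state matching the new tracked value after reading a.
δ(p2, 0) = p1; δ(p2, 1) = p2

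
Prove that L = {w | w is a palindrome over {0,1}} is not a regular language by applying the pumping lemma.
Assume L is regular with pumping length p. Idea: pumping the leading 0-block breaks the symmetry.
Choose s = 0^p 1 0^p (a palindrome of length 2p+1 ≥ p). By the pumping lemma, s = xyz with |xy| ≤ p, |y| > 0, so y = 0^k with k > 0 (xy lies entirely in the first 0^p). Then xy²z = 0^(p+k) 1 0^p, which is not a palindrome since p+k ≠ p.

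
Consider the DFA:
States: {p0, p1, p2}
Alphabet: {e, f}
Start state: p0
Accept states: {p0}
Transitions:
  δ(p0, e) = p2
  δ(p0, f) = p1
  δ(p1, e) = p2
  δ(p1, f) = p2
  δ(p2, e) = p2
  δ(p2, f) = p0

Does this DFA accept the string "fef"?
Processing string "fef":
  p0 --f--> p1
  p1 --e--> p2
  p2 --f--> p0
Final state: p0
Accept states: {p0}
Yes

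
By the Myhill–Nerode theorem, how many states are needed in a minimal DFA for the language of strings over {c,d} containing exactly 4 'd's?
By Myhill–Nerode, count the distinguishable equivalence classes: 6 classes — having seen 0, 1, …, 4, or >4 copies of 'd'; the count-4 class is the only accepting one and >4 is dead.
6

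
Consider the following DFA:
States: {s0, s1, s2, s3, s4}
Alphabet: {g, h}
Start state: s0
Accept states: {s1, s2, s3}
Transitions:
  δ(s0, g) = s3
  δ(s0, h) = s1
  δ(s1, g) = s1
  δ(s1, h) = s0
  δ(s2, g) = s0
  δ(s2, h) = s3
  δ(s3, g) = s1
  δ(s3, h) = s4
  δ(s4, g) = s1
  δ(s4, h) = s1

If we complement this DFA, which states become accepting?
Complement accept states = All states \ Original accept states
= {s0, s1, s2, s3, s4} \ {s1, s2, s3}
{s0, s4}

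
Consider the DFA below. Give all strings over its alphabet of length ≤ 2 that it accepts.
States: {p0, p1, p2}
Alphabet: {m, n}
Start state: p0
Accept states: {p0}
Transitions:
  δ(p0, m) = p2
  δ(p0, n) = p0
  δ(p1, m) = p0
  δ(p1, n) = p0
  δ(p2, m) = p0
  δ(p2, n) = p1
ε, n, mm, nn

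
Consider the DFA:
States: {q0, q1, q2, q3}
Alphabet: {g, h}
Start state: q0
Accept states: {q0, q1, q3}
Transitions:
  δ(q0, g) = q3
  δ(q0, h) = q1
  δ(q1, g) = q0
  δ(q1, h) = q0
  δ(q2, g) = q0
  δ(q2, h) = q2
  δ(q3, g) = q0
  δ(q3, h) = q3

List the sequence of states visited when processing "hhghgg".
read 'h': q0 → q1
  read 'h': q1 → q0
  read 'g': q0 → q3
  read 'h': q3 → q3
  read 'g': q3 → q0
  read 'g': q0 → q3
q0 -> q1 -> q0 -> q3 -> q3 -> q0 -> q3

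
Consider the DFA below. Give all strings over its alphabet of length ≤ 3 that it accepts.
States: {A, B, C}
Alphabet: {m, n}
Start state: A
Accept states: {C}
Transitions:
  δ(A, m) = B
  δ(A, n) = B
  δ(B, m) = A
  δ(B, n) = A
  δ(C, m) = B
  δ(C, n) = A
None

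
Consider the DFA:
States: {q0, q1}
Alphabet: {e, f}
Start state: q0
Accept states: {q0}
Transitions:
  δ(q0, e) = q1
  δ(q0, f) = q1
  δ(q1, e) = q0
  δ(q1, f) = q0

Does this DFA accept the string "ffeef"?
Processing string "ffeef":
  q0 --f--> q1
  q1 --f--> q0
  q0 --e--> q1
  q1 --e--> q0
  q0 --f--> q1
Final state: q1
Accept states: {q0}
No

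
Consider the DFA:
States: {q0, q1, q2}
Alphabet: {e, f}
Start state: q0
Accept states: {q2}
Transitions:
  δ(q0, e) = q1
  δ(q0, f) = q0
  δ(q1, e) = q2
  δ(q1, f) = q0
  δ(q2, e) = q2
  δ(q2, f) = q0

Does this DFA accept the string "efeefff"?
Processing string "efeefff":
  q0 --e--> q1
  q1 --f--> q0
  q0 --e--> q1
  q1 --e--> q2
  q2 --f--> q0
  q0 --f--> q0
  q0 --f--> q0
Final state: q0
Accept states: {q2}
No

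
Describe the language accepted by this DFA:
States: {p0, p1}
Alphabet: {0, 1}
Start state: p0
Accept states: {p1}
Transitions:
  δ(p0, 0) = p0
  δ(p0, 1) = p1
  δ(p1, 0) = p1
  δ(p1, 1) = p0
Testing a few strings:
  '1' → accept
  '0' → reject
  '01' → accept
  '111' → accept
State roles: p0=even number of 1's so far; p1=odd number of 1's so far
All binary strings with an odd number of 1's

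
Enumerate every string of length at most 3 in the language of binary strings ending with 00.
00, 000, 100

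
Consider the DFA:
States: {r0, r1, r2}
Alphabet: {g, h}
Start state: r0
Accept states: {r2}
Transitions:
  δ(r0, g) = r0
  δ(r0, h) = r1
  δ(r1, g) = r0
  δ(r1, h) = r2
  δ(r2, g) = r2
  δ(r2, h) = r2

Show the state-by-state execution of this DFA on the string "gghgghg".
read 'g': r0 → r0
  read 'g': r0 → r0
  read 'h': r0 → r1
  read 'g': r1 → r0
  read 'g': r0 → r0
  read 'h': r0 → r1
  read 'g': r1 → r0
r0 -> r0 -> r0 -> r1 -> r0 -> r0 -> r1 -> r0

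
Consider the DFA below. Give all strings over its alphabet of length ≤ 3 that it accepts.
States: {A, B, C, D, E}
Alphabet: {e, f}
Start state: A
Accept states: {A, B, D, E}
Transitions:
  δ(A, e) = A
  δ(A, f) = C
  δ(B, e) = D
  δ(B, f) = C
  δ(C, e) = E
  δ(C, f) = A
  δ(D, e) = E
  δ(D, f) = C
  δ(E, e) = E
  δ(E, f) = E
ε, e, ee, fe, ff, eee, efe, eff, fee, fef, ffe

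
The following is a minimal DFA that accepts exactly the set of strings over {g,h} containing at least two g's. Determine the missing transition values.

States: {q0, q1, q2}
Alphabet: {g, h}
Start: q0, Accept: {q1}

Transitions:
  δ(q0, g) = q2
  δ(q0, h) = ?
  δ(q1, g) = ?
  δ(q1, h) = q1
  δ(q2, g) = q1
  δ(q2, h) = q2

From the language and accept set, identify what each state tracks — q0: zero g's seen; q1: ≥ two g's seen; q2: one g seen.
Each missing δ(q, a) is the state matching the new tracked value after reading a.
δ(q0, h) = q0; δ(q1, g) = q1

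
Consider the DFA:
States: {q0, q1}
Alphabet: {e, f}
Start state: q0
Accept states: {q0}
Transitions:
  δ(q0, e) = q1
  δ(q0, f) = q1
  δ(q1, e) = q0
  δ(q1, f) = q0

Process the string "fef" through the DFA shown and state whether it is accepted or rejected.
Processing string "fef":
  q0 --f--> q1
  q1 --e--> q0
  q0 --f--> q1
Final state: q1
Accept states: {q0}
No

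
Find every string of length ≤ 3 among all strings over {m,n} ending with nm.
nm, mnm, nnm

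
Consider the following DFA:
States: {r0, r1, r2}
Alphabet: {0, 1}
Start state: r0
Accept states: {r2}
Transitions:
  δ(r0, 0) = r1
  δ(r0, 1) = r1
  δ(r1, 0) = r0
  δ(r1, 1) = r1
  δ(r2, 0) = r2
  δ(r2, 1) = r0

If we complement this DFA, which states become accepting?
Complement accept states = All states \ Original accept states
= {r0, r1, r2} \ {r2}
{r0, r1}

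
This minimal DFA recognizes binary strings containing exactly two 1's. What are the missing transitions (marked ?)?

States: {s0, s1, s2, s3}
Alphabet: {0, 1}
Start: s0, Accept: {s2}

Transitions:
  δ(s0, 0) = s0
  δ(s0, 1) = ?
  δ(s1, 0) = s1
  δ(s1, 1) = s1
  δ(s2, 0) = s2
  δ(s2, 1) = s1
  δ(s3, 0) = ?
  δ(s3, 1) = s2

From the language and accept set, identify what each state tracks — s0: zero 1's; s1: ≥ three 1's (dead); s2: two 1's; s3: one 1.
Each missing δ(q, a) is the state matching the new tracked value after reading a.
δ(s0, 1) = s3; δ(s3, 0) = s3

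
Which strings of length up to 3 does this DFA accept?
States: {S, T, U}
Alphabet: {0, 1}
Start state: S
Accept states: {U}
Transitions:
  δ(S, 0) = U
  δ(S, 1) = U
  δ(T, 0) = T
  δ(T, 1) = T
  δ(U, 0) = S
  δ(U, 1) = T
0, 1, 000, 001, 100, 101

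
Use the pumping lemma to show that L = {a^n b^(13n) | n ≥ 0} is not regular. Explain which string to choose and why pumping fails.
Assume L is regular with pumping length p. Idea: pumping the a-block breaks the 1:13 ratio.
Choose s = a^p b^(13p) (length 14p ≥ p). By the pumping lemma, s = xyz with |xy| ≤ p, |y| > 0, so y = a^k with k ≥ 1. Then xy²z = a^(p+k) b^(13p). For this to be in L we would need 13p = 13(p+k), i.e. 13k = 0, contradicting k ≥ 1. So xy²z ∉ L.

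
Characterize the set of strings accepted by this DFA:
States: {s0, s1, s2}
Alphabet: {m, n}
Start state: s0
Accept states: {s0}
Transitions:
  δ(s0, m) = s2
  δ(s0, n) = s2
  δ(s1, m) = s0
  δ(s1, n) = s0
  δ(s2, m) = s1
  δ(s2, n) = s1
Testing a few strings:
  'mn' → reject
  'n' → reject
  'mnmn' → reject
  'nnn' → accept
State roles: s0=length ≡ 0 (mod 3); s1=length ≡ 2 (mod 3); s2=length ≡ 1 (mod 3)
All strings over {m,n} whose length is a multiple of 3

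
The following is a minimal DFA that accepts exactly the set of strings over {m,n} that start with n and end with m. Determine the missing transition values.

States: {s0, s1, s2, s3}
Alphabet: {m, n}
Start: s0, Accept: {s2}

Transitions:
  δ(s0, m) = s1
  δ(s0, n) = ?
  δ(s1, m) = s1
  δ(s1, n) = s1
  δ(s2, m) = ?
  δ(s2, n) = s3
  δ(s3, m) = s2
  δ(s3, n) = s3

From the language and accept set, identify what each state tracks — s0: no input read; s1: started with m (dead); s2: started with n, last symbol m; s3: started with n, last symbol n.
Each missing δ(q, a) is the state matching the new tracked value after reading a.
δ(s0, n) = s3; δ(s2, m) = s2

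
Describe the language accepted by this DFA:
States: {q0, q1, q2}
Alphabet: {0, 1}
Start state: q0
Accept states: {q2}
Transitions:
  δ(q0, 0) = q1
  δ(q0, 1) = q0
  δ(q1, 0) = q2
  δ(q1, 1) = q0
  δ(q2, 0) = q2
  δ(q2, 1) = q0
Testing a few strings:
  '0' → reject
  '11' → reject
  '10' → reject
  '00' → accept
State roles: q0=last symbol not 0; q1=one trailing 0; q2=two trailing 0's
All binary strings ending with 00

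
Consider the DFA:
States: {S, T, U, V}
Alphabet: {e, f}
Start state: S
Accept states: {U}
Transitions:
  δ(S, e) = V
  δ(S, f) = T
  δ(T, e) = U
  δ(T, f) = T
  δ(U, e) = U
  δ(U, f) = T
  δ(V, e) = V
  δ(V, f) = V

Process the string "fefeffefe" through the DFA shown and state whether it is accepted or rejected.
Processing string "fefeffefe":
  S --f--> T
  T --e--> U
  U --f--> T
  T --e--> U
  U --f--> T
  T --f--> T
  T --e--> U
  U --f--> T
  T --e--> U
Final state: U
Accept states: {U}
Yes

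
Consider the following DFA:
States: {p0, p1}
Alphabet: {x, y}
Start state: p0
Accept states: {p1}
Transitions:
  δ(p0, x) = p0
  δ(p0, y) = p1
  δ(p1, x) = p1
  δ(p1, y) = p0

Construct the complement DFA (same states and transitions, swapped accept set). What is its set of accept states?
Complement accept states = All states \ Original accept states
= {p0, p1} \ {p1}
{p0}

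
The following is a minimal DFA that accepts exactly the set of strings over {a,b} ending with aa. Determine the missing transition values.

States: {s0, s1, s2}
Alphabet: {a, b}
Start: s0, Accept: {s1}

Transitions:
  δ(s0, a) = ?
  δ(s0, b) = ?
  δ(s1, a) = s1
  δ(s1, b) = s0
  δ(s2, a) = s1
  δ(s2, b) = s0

From the language and accept set, identify what each state tracks — s0: last symbol not a; s1: two trailing a's; s2: one trailing a.
Each missing δ(q, a) is the state matching the new tracked value after reading a.
δ(s0, a) = s2; δ(s0, b) = s0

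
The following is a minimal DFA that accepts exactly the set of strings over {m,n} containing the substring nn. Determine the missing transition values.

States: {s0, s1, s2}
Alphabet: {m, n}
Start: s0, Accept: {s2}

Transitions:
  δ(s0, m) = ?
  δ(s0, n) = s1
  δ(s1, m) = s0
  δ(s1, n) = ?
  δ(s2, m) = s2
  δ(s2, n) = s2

From the language and accept set, identify what each state tracks — s0: no progress toward nn; s1: one trailing n; s2: substring nn seen.
Each missing δ(q, a) is the state matching the new tracked value after reading a.
δ(s0, m) = s0; δ(s1, n) = s2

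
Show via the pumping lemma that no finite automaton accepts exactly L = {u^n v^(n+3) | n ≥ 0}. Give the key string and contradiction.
Assume L is regular with pumping length p. Idea: pumping the u-block breaks the fixed offset of 3.
Choose s = u^p v^(p+3) ∈ L. By the pumping lemma, s = xyz with |xy| ≤ p, |y| > 0, so y = u^k with k ≥ 1. Then xy²z = u^(p+k) v^(p+3). For this to be in L we would need p+3 = (p+k)+3, i.e. k = 0, contradicting k ≥ 1. So xy²z ∉ L.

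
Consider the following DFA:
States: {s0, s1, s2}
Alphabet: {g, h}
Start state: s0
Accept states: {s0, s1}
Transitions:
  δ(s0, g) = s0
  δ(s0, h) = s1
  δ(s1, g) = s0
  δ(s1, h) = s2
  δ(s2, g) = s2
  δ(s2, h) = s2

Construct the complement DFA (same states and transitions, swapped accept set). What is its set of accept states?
Complement accept states = All states \ Original accept states
= {s0, s1, s2} \ {s0, s1}
{s2}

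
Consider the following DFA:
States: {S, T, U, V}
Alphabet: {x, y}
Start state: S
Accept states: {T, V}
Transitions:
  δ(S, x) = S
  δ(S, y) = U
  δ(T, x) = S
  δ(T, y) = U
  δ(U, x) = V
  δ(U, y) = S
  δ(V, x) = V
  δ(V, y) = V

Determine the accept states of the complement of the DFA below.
Complement accept states = All states \ Original accept states
= {S, T, U, V} \ {T, V}
{S, U}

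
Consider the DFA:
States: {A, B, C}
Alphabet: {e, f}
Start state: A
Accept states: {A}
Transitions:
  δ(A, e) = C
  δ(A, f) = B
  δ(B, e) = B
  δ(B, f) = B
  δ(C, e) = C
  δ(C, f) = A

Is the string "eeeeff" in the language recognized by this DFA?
Processing string "eeeeff":
  A --e--> C
  C --e--> C
  C --e--> C
  C --e--> C
  C --f--> A
  A --f--> B
Final state: B
Accept states: {A}
No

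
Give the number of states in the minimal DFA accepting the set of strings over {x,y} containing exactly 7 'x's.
By Myhill–Nerode, count the distinguishable equivalence classes: 9 classes — having seen 0, 1, …, 7, or >7 copies of 'x'; the count-7 class is the only accepting one and >7 is dead.
9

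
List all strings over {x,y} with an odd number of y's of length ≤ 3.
y, xy, yx, xxy, xyx, yxx, yyy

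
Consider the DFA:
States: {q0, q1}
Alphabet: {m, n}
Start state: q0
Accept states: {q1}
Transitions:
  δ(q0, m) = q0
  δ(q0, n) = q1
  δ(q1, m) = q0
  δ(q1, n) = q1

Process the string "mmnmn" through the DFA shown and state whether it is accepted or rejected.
Processing string "mmnmn":
  q0 --m--> q0
  q0 --m--> q0
  q0 --n--> q1
  q1 --m--> q0
  q0 --n--> q1
Final state: q1
Accept states: {q1}
Yes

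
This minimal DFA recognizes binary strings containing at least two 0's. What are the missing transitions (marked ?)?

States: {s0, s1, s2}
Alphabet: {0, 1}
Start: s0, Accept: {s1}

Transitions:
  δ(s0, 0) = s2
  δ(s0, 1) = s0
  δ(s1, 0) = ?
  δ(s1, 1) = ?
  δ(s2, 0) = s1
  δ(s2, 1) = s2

From the language and accept set, identify what each state tracks — s0: zero 0's seen; s1: ≥ two 0's seen; s2: one 0 seen.
Each missing δ(q, a) is the state matching the new tracked value after reading a.
δ(s1, 0) = s1; δ(s1, 1) = s1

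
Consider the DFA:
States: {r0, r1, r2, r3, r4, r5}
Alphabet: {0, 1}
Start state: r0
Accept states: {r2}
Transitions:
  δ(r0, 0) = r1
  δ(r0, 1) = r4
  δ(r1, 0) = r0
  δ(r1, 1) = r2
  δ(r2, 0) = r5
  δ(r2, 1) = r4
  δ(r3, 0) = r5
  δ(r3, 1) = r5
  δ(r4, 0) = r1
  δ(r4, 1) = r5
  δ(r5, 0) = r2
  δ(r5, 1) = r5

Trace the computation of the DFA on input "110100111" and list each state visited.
read '1': r0 → r4
  read '1': r4 → r5
  read '0': r5 → r2
  read '1': r2 → r4
  read '0': r4 → r1
  read '0': r1 → r0
  read '1': r0 → r4
  read '1': r4 → r5
  read '1': r5 → r5
r0 -> r4 -> r5 -> r2 -> r4 -> r1 -> r0 -> r4 -> r5 -> r5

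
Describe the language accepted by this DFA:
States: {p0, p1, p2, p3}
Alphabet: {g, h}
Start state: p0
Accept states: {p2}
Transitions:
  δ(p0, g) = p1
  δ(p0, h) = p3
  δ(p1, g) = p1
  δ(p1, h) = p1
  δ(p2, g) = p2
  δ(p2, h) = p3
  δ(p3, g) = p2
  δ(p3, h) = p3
Testing a few strings:
  'h' → reject
  'ggh' → reject
  'g' → reject
  'hhg' → accept
State roles: p0=no input read; p1=started with g (dead); p2=started with h, last symbol g; p3=started with h, last symbol h
All strings over {g,h} that start with h and end with g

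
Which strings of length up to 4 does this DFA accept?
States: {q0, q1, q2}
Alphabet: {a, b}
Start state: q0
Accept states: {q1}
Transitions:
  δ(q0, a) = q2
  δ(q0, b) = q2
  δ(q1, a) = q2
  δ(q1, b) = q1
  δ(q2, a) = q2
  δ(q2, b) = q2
None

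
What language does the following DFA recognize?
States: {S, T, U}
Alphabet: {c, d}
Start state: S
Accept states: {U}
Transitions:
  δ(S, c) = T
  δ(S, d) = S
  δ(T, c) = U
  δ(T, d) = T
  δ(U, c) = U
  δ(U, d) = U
Testing a few strings:
  'cdc' → accept
  'ddcc' → accept
  'cddd' → reject
  'dd' → reject
State roles: S=zero c's seen; T=one c seen; U=≥ two c's seen
All strings over {c,d} containing at least two c's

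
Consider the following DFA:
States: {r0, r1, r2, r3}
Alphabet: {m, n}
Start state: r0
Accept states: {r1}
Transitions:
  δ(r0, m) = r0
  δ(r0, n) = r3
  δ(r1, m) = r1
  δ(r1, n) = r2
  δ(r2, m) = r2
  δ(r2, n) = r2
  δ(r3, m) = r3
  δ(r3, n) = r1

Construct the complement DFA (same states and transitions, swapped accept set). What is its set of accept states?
Complement accept states = All states \ Original accept states
= {r0, r1, r2, r3} \ {r1}
{r0, r2, r3}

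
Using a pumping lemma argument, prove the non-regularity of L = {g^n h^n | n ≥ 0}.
Assume L is regular with pumping length p. Idea: pumping the g-block changes the count balance.
Choose s = g^p h^p (length 2p ≥ p). By the pumping lemma, s = xyz with |xy| ≤ p, |y| > 0. So y = g^k for some k > 0 (since xy is entirely within the g's). Pumping gives xy²z = g^(p+k) h^p, which is not in L since p+k ≠ p.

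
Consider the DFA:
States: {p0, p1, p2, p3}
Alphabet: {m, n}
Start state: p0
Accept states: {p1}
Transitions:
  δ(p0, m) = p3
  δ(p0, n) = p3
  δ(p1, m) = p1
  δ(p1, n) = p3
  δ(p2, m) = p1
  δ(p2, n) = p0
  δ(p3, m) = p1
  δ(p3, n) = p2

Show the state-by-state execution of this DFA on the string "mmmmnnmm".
read 'm': p0 → p3
  read 'm': p3 → p1
  read 'm': p1 → p1
  read 'm': p1 → p1
  read 'n': p1 → p3
  read 'n': p3 → p2
  read 'm': p2 → p1
  read 'm': p1 → p1
p0 -> p3 -> p1 -> p1 -> p1 -> p3 -> p2 -> p1 -> p1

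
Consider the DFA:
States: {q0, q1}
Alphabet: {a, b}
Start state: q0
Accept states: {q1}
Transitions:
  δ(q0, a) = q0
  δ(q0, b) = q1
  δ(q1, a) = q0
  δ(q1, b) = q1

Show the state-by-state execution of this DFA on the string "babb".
read 'b': q0 → q1
  read 'a': q1 → q0
  read 'b': q0 → q1
  read 'b': q1 → q1
q0 -> q1 -> q0 -> q1 -> q1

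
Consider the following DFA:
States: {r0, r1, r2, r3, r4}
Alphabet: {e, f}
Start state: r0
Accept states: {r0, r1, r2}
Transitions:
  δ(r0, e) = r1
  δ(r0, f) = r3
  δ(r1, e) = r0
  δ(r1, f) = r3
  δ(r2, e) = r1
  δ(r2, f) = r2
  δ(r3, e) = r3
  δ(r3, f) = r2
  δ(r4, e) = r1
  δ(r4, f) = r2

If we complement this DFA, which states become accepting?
Complement accept states = All states \ Original accept states
= {r0, r1, r2, r3, r4} \ {r0, r1, r2}
{r3, r4}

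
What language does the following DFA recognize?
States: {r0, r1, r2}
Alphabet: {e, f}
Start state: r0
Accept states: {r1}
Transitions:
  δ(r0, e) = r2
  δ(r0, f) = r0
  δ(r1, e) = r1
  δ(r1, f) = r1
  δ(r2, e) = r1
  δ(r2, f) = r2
Testing a few strings:
  'fee' → accept
  'f' → reject
  'effe' → accept
  'efee' → accept
State roles: r0=zero e's seen; r1=≥ two e's seen; r2=one e seen
All strings over {e,f} containing at least two e's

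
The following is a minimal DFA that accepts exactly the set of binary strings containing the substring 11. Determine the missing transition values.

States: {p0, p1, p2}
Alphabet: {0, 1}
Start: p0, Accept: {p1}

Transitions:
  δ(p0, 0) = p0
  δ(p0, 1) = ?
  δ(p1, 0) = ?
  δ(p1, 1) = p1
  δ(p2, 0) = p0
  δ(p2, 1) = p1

From the language and accept set, identify what each state tracks — p0: no progress toward 11; p1: substring 11 seen; p2: one trailing 1.
Each missing δ(q, a) is the state matching the new tracked value after reading a.
δ(p0, 1) = p2; δ(p1, 0) = p1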